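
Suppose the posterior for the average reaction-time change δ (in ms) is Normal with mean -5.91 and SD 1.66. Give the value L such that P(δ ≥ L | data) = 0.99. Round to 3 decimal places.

-9.772

Need L with P(δ ≥ L) = 0.99: L = -5.91 − z_{0.01}·1.66.
z = 2.326; L = -5.91 − 2.326 × 1.66 = -9.772.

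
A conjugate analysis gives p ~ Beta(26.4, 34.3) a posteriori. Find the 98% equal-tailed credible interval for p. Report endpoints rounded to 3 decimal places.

Posterior: Beta(26.4, 34.3).
Equal-tailed 98% interval: the 0.01 and 0.99 quantiles of Beta(26.4, 34.3).
Posterior mean ≈ 0.435, SD ≈ 0.063; a Normal approximation gives roughly [0.288, 0.582].
Exact: F⁻¹(0.01) = 0.293; F⁻¹(0.99) = 0.583.

[0.293, 0.583]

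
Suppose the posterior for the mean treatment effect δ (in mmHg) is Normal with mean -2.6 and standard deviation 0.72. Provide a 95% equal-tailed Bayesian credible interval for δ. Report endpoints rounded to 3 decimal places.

The posterior is symmetric, so the 95% equal-tailed interval is δ = -2.6 ± z·0.72 with z = 1.960.
Half-width: 1.960 × 0.72 = 1.411.
-2.6 − 1.411 = -4.011; -2.6 + 1.411 = -1.189.

[-4.011, -1.189]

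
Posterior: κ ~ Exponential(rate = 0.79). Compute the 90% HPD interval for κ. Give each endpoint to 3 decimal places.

[0.000, 2.915]

The exponential density is strictly decreasing on [0, ∞), so the HPD interval is anchored at 0: [0, q] with P(κ ≤ q) = 0.90.
q = −ln(1 − 0.90) / 0.79 = 2.3026 / 0.79 = 2.915.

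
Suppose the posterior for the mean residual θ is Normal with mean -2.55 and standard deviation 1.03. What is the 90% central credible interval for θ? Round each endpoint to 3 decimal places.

[-4.244, -0.856]

The posterior is symmetric, so the 90% equal-tailed interval is θ = -2.55 ± z·1.03 with z = 1.645.
Half-width: 1.645 × 1.03 = 1.694.
-2.55 − 1.694 = -4.244; -2.55 + 1.694 = -0.856.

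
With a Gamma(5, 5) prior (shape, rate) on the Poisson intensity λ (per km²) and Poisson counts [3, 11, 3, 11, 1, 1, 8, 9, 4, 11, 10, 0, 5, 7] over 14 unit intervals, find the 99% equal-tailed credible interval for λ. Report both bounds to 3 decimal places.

Posterior: Gamma(5+84, 5+14) = Gamma(89, 19) (shape, rate).
Equal-tailed 99% interval: Gamma(89, 19) quantiles at 0.005 and 0.995.
Posterior mean ≈ 4.684, SD ≈ 0.497; a Normal approximation gives roughly [3.405, 5.963].
Exact: lower = 3.504; upper = 6.062.

[3.504, 6.062]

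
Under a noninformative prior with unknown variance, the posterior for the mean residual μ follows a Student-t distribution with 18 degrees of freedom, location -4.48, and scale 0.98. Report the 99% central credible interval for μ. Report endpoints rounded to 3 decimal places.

The t_18 distribution is symmetric; the 99% interval is -4.48 ± t·0.98 with t_{0.995,18} = 2.878.
Half-width: 2.878 × 0.98 = 2.821.
-4.48 − 2.821 = -7.301; -4.48 + 2.821 = -1.659.

[-7.301, -1.659]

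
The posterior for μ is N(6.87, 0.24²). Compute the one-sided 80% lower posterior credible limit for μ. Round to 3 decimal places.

Need L with P(μ ≥ L) = 0.80: L = 6.87 − z_{0.2}·0.24.
z = 0.842; L = 6.87 − 0.842 × 0.24 = 6.668.

6.668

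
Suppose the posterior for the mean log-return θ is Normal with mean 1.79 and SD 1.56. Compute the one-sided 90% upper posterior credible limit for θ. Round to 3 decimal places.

Need U with P(θ ≤ U) = 0.90: U = 1.79 + z_{0.1}·1.56.
z = 1.282; U = 1.79 + 1.282 × 1.56 = 3.789.

3.789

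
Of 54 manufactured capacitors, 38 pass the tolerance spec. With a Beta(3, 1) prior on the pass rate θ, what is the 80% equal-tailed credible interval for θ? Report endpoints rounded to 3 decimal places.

Posterior: Beta(3+38, 1+16) = Beta(41, 17).
Equal-tailed 80% interval: the 0.1 and 0.9 quantiles of Beta(41, 17).
Posterior mean ≈ 0.707, SD ≈ 0.059; a Normal approximation gives roughly [0.631, 0.783].
Exact: F⁻¹(0.1) = 0.629; F⁻¹(0.9) = 0.782.

[0.629, 0.782]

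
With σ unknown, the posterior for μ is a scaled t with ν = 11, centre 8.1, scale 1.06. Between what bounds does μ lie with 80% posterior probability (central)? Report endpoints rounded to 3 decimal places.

[6.655, 9.545]

The t_11 distribution is symmetric; the 80% interval is 8.1 ± t·1.06 with t_{0.9,11} = 1.363.
Half-width: 1.363 × 1.06 = 1.445.
8.1 − 1.445 = 6.655; 8.1 + 1.445 = 9.545.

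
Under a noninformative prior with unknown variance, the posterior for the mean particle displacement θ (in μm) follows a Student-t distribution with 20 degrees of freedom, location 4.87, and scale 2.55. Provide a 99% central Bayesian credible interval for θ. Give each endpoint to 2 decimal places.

[-2.39, 12.13]

The t_20 distribution is symmetric; the 99% interval is 4.87 ± t·2.55 with t_{0.995,20} = 2.845.
Half-width: 2.845 × 2.55 = 7.26.
4.87 − 7.26 = -2.39; 4.87 + 7.26 = 12.13.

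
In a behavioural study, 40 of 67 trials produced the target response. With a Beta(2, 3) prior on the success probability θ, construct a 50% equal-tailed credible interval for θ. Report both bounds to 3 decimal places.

Posterior: Beta(2+40, 3+27) = Beta(42, 30).
Equal-tailed 50% interval: the 0.25 and 0.75 quantiles of Beta(42, 30).
Posterior mean ≈ 0.583, SD ≈ 0.058; a Normal approximation gives roughly [0.544, 0.622].
Exact: F⁻¹(0.25) = 0.545; F⁻¹(0.75) = 0.623.

[0.545, 0.623]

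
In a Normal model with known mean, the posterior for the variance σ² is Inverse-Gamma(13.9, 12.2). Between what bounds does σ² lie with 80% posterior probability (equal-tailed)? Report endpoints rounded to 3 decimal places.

[0.648, 1.300]

Inverse-Gamma(13.9, 12.2) quantiles: F⁻¹(0.1) and F⁻¹(0.9).
Equivalently, 1/σ² ~ Gamma(13.9, rate = 12.2); invert its 0.9 and 0.1 quantiles.
Posterior mean ≈ 0.946, SD ≈ 0.274; a Normal approximation gives roughly [0.594, 1.297].
Exact: lower = 0.648; upper = 1.300.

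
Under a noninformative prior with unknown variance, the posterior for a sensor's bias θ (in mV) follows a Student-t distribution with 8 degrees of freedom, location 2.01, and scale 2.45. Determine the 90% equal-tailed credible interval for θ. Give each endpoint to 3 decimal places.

[-2.546, 6.566]

The t_8 distribution is symmetric; the 90% interval is 2.01 ± t·2.45 with t_{0.95,8} = 1.860.
Half-width: 1.860 × 2.45 = 4.556.
2.01 − 4.556 = -2.546; 2.01 + 4.556 = 6.566.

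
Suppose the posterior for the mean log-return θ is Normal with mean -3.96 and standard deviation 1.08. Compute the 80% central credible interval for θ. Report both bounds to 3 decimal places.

[-5.344, -2.576]

The posterior is symmetric, so the 80% equal-tailed interval is θ = -3.96 ± z·1.08 with z = 1.282.
Half-width: 1.282 × 1.08 = 1.384.
-3.96 − 1.384 = -5.344; -3.96 + 1.384 = -2.576.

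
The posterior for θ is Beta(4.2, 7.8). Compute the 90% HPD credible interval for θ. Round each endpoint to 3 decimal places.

[0.131, 0.562]

The posterior is unimodal and skewed, so the HPD interval has equal density at both endpoints and is the shortest 90% interval.
Solving f(0.131) = f(0.562) with F(0.562) − F(0.131) = 0.90 gives [0.131, 0.562].
For comparison, the equal-tailed interval is [0.147, 0.582]; the HPD is narrower and shifted toward the mode.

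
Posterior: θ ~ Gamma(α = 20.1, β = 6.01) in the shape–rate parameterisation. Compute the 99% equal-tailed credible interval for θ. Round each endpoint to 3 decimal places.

[1.735, 5.576]

Posterior: Gamma(shape 20.1, rate 6.01).
Equal-tailed 99% interval: Gamma(20.1, 6.01) quantiles at 0.005 and 0.995.
Posterior mean ≈ 3.344, SD ≈ 0.746; a Normal approximation gives roughly [1.423, 5.266].
Exact: lower = 1.735; upper = 5.576.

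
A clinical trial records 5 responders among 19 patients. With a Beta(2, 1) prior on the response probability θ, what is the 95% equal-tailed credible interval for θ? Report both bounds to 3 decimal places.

[0.146, 0.522]

Posterior: Beta(2+5, 1+14) = Beta(7, 15).
Equal-tailed 95% interval: the 0.025 and 0.975 quantiles of Beta(7, 15).
Posterior mean ≈ 0.318, SD ≈ 0.097; a Normal approximation gives roughly [0.128, 0.509].
Exact: F⁻¹(0.025) = 0.146; F⁻¹(0.975) = 0.522.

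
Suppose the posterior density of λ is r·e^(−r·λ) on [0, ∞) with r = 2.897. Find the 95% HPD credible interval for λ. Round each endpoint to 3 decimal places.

[0.000, 1.034]

The exponential density is strictly decreasing on [0, ∞), so the HPD interval is anchored at 0: [0, q] with P(λ ≤ q) = 0.95.
q = −ln(1 − 0.95) / 2.897 = 2.9957 / 2.897 = 1.034.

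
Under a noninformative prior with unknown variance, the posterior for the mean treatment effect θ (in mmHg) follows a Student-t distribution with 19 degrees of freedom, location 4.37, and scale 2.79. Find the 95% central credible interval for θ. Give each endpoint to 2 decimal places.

The t_19 distribution is symmetric; the 95% interval is 4.37 ± t·2.79 with t_{0.975,19} = 2.093.
Half-width: 2.093 × 2.79 = 5.84.
4.37 − 5.84 = -1.47; 4.37 + 5.84 = 10.21.

[-1.47, 10.21]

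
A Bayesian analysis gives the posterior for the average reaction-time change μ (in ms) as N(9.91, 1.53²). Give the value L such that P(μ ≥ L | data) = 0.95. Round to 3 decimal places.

7.393

Need L with P(μ ≥ L) = 0.95: L = 9.91 − z_{0.05}·1.53.
z = 1.645; L = 9.91 − 1.645 × 1.53 = 7.393.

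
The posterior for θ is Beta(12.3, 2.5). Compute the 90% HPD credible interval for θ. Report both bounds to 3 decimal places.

The posterior is unimodal and skewed, so the HPD interval has equal density at both endpoints and is the shortest 90% interval.
Solving f(0.692) = f(0.977) with F(0.977) − F(0.692) = 0.90 gives [0.692, 0.977].
For comparison, the equal-tailed interval is [0.653, 0.957]; the HPD is narrower and shifted toward the mode.

[0.692, 0.977]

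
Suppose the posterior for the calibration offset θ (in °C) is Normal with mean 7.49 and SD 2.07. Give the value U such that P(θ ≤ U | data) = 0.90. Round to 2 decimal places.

Need U with P(θ ≤ U) = 0.90: U = 7.49 + z_{0.1}·2.07.
z = 1.282; U = 7.49 + 1.282 × 2.07 = 10.14.

10.14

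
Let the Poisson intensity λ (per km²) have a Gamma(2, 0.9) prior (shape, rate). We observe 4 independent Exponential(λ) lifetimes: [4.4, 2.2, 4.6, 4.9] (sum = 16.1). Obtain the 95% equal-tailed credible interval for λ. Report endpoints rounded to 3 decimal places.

[0.130, 0.686]

Posterior: Gamma(2+4, 0.9+16.1) = Gamma(6, 17.0) (shape, rate).
Equal-tailed 95% interval: Gamma(6, 17.0) quantiles at 0.025 and 0.975.
Posterior mean ≈ 0.353, SD ≈ 0.144; a Normal approximation gives roughly [0.071, 0.635].
Exact: lower = 0.130; upper = 0.686.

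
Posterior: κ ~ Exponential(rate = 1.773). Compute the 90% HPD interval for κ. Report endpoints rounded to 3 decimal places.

[0.000, 1.299]

The exponential density is strictly decreasing on [0, ∞), so the HPD interval is anchored at 0: [0, q] with P(κ ≤ q) = 0.90.
q = −ln(1 − 0.90) / 1.773 = 2.3026 / 1.773 = 1.299.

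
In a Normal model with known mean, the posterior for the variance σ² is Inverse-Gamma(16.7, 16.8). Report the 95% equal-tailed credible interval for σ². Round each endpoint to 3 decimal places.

[0.656, 1.736]

Inverse-Gamma(16.7, 16.8) quantiles: F⁻¹(0.025) and F⁻¹(0.975).
Equivalently, 1/σ² ~ Gamma(16.7, rate = 16.8); invert its 0.975 and 0.025 quantiles.
Posterior mean ≈ 1.070, SD ≈ 0.279; a Normal approximation gives roughly [0.523, 1.617].
Exact: lower = 0.656; upper = 1.736.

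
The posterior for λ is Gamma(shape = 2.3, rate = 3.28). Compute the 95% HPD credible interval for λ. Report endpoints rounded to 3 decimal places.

[0.030, 1.606]

The posterior is unimodal and skewed, so the HPD interval has equal density at both endpoints and is the shortest 95% interval.
Solving f(0.030) = f(1.606) with F(1.606) − F(0.030) = 0.95 gives [0.030, 1.606].
For comparison, the equal-tailed interval is [0.104, 1.855]; the HPD is narrower and shifted toward the mode.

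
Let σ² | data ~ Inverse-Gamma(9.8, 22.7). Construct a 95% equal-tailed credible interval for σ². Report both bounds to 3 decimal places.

Inverse-Gamma(9.8, 22.7) quantiles: F⁻¹(0.025) and F⁻¹(0.975).
Equivalently, 1/σ² ~ Gamma(9.8, rate = 22.7); invert its 0.975 and 0.025 quantiles.
Posterior mean ≈ 2.580, SD ≈ 0.924; a Normal approximation gives roughly [0.769, 4.390].
Exact: lower = 1.349; upper = 4.873.

[1.349, 4.873]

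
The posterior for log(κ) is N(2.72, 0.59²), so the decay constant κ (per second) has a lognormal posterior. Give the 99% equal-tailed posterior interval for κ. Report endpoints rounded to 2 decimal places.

On the log scale the 99% interval is 2.72 ± 2.576 × 0.59 = [1.2003, 4.2397].
Exponentiate: [e^1.2003, e^4.2397] = [3.32, 69.39].

[3.32, 69.39]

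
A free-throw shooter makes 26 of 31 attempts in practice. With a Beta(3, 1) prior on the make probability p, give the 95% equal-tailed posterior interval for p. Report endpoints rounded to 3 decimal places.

[0.689, 0.932]

Posterior: Beta(3+26, 1+5) = Beta(29, 6).
Equal-tailed 95% interval: the 0.025 and 0.975 quantiles of Beta(29, 6).
Posterior mean ≈ 0.829, SD ≈ 0.063; a Normal approximation gives roughly [0.705, 0.952].
Exact: F⁻¹(0.025) = 0.689; F⁻¹(0.975) = 0.932.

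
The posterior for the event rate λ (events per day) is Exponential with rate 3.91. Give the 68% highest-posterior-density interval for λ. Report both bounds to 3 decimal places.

The exponential density is strictly decreasing on [0, ∞), so the HPD interval is anchored at 0: [0, q] with P(λ ≤ q) = 0.68.
q = −ln(1 − 0.68) / 3.91 = 1.1394 / 3.91 = 0.291.

[0.000, 0.291]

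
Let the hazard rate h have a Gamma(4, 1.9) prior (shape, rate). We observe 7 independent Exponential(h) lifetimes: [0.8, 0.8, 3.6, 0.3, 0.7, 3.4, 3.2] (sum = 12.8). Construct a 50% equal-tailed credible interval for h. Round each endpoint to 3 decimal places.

Posterior: Gamma(4+7, 1.9+12.8) = Gamma(11, 14.7) (shape, rate).
Equal-tailed 50% interval: Gamma(11, 14.7) quantiles at 0.25 and 0.75.
Posterior mean ≈ 0.748, SD ≈ 0.226; a Normal approximation gives roughly [0.596, 0.900].
Exact: lower = 0.586; upper = 0.886.

[0.586, 0.886]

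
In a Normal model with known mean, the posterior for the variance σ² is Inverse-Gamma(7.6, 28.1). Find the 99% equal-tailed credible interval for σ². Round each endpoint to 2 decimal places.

Inverse-Gamma(7.6, 28.1) quantiles: F⁻¹(0.005) and F⁻¹(0.995).
Equivalently, 1/σ² ~ Gamma(7.6, rate = 28.1); invert its 0.995 and 0.005 quantiles.
Posterior mean ≈ 4.26, SD ≈ 1.80; a Normal approximation gives roughly [-0.38, 8.89].
Exact: lower = 1.70; upper = 11.94.

[1.70, 11.94]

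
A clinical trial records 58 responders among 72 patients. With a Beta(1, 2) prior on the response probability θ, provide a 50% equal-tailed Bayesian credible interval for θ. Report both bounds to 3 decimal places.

[0.756, 0.820]

Posterior: Beta(1+58, 2+14) = Beta(59, 16).
Equal-tailed 50% interval: the 0.25 and 0.75 quantiles of Beta(59, 16).
Posterior mean ≈ 0.787, SD ≈ 0.047; a Normal approximation gives roughly [0.755, 0.818].
Exact: F⁻¹(0.25) = 0.756; F⁻¹(0.75) = 0.820.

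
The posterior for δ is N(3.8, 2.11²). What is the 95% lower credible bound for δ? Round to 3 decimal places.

0.329

Need L with P(δ ≥ L) = 0.95: L = 3.8 − z_{0.05}·2.11.
z = 1.645; L = 3.8 − 1.645 × 2.11 = 0.329.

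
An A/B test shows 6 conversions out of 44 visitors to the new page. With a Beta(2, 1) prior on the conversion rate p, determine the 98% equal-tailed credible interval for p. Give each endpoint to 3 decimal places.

[0.066, 0.315]

Posterior: Beta(2+6, 1+38) = Beta(8, 39).
Equal-tailed 98% interval: the 0.01 and 0.99 quantiles of Beta(8, 39).
Posterior mean ≈ 0.170, SD ≈ 0.054; a Normal approximation gives roughly [0.044, 0.296].
Exact: F⁻¹(0.01) = 0.066; F⁻¹(0.99) = 0.315.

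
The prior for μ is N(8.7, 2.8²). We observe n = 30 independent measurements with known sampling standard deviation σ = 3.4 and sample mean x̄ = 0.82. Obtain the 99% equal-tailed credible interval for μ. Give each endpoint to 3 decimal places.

[-0.372, 2.750]

Posterior precision = 1/2.8² + 30/3.4² = 0.1276 + 2.5952 = 2.7227, so posterior SD = 0.6060.
Posterior mean = (8.7/2.8² + 30·0.82/3.4²) / 2.7227 = 1.1892.
Interval: 1.1892 ± 2.576 × 0.6060 → [-0.372, 2.750].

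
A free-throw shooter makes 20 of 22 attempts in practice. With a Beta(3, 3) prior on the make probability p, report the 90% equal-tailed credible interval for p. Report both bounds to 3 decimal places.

Posterior: Beta(3+20, 3+2) = Beta(23, 5).
Equal-tailed 90% interval: the 0.05 and 0.95 quantiles of Beta(23, 5).
Posterior mean ≈ 0.821, SD ≈ 0.071; a Normal approximation gives roughly [0.704, 0.938].
Exact: F⁻¹(0.05) = 0.692; F⁻¹(0.95) = 0.924.

[0.692, 0.924]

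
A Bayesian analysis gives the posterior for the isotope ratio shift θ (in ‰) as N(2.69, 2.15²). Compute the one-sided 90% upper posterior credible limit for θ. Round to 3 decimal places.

Need U with P(θ ≤ U) = 0.90: U = 2.69 + z_{0.1}·2.15.
z = 1.282; U = 2.69 + 1.282 × 2.15 = 5.445.

5.445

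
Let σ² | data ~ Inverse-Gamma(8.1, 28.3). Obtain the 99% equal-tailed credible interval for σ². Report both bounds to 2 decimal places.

[1.64, 10.78]

Inverse-Gamma(8.1, 28.3) quantiles: F⁻¹(0.005) and F⁻¹(0.995).
Equivalently, 1/σ² ~ Gamma(8.1, rate = 28.3); invert its 0.995 and 0.005 quantiles.
Posterior mean ≈ 3.99, SD ≈ 1.61; a Normal approximation gives roughly [-0.17, 8.14].
Exact: lower = 1.64; upper = 10.78.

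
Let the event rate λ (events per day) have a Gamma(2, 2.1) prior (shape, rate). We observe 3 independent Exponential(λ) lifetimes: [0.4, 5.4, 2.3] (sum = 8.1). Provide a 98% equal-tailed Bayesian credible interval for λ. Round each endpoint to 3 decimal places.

[0.125, 1.138]

Posterior: Gamma(2+3, 2.1+8.1) = Gamma(5, 10.2) (shape, rate).
Equal-tailed 98% interval: Gamma(5, 10.2) quantiles at 0.01 and 0.99.
Posterior mean ≈ 0.490, SD ≈ 0.219; a Normal approximation gives roughly [-0.020, 1.000].
Exact: lower = 0.125; upper = 1.138.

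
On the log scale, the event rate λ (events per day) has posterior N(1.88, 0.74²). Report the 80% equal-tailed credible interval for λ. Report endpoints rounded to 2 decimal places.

On the log scale the 80% interval is 1.88 ± 1.282 × 0.74 = [0.9317, 2.8283].
Exponentiate: [e^0.9317, e^2.8283] = [2.54, 16.92].

[2.54, 16.92]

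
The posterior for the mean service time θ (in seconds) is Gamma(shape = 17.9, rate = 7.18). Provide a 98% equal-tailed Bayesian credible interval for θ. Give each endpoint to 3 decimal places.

Posterior: Gamma(shape 17.9, rate 7.18).
Equal-tailed 98% interval: Gamma(17.9, 7.18) quantiles at 0.01 and 0.99.
Posterior mean ≈ 2.493, SD ≈ 0.589; a Normal approximation gives roughly [1.122, 3.864].
Exact: lower = 1.329; upper = 4.064.

[1.329, 4.064]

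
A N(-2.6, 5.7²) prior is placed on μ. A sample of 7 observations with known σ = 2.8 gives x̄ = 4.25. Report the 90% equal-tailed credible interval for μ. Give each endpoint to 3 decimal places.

[2.310, 5.733]

Posterior precision = 1/5.7² + 7/2.8² = 0.0308 + 0.8929 = 0.9236, so posterior SD = 1.0405.
Posterior mean = (-2.6/5.7² + 7·4.25/2.8²) / 0.9236 = 4.0217.
Interval: 4.0217 ± 1.645 × 1.0405 → [2.310, 5.733].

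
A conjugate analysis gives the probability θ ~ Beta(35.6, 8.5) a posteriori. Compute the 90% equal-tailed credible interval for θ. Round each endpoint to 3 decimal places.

Posterior: Beta(35.6, 8.5).
Equal-tailed 90% interval: the 0.05 and 0.95 quantiles of Beta(35.6, 8.5).
Posterior mean ≈ 0.807, SD ≈ 0.059; a Normal approximation gives roughly [0.711, 0.904].
Exact: F⁻¹(0.05) = 0.703; F⁻¹(0.95) = 0.895.

[0.703, 0.895]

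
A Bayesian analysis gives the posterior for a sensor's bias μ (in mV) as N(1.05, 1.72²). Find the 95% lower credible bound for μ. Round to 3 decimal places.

-1.779

Need L with P(μ ≥ L) = 0.95: L = 1.05 − z_{0.05}·1.72.
z = 1.645; L = 1.05 − 1.645 × 1.72 = -1.779.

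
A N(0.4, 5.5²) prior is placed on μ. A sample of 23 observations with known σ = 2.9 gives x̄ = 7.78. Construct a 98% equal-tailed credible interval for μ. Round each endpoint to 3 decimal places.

[6.294, 9.090]

Posterior precision = 1/5.5² + 23/2.9² = 0.0331 + 2.7348 = 2.7679, so posterior SD = 0.6011.
Posterior mean = (0.4/5.5² + 23·7.78/2.9²) / 2.7679 = 7.6919.
Interval: 7.6919 ± 2.326 × 0.6011 → [6.294, 9.090].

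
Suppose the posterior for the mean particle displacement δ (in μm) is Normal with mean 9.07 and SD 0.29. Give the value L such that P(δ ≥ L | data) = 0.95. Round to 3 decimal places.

Need L with P(δ ≥ L) = 0.95: L = 9.07 − z_{0.05}·0.29.
z = 1.645; L = 9.07 − 1.645 × 0.29 = 8.593.

8.593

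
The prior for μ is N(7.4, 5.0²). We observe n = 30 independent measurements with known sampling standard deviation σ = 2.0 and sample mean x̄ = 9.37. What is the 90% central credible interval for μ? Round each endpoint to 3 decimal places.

[8.761, 9.959]

Posterior precision = 1/5.0² + 30/2.0² = 0.0400 + 7.5000 = 7.5400, so posterior SD = 0.3642.
Posterior mean = (7.4/5.0² + 30·9.37/2.0²) / 7.5400 = 9.3595.
Interval: 9.3595 ± 1.645 × 0.3642 → [8.761, 9.959].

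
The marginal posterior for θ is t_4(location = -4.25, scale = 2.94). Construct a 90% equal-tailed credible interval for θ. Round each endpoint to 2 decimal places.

The t_4 distribution is symmetric; the 90% interval is -4.25 ± t·2.94 with t_{0.95,4} = 2.132.
Half-width: 2.132 × 2.94 = 6.27.
-4.25 − 6.27 = -10.52; -4.25 + 6.27 = 2.02.

[-10.52, 2.02]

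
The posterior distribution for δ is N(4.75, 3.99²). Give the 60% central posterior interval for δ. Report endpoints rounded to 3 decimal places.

The posterior is symmetric, so the 60% equal-tailed interval is δ = 4.75 ± z·3.99 with z = 0.842.
Half-width: 0.842 × 3.99 = 3.358.
4.75 − 3.358 = 1.392; 4.75 + 3.358 = 8.108.

[1.392, 8.108]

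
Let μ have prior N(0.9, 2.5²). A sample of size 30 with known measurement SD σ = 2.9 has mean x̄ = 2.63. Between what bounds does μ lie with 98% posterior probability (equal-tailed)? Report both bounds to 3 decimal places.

Posterior precision = 1/2.5² + 30/2.9² = 0.1600 + 3.5672 = 3.7272, so posterior SD = 0.5180.
Posterior mean = (0.9/2.5² + 30·2.63/2.9²) / 3.7272 = 2.5557.
Interval: 2.5557 ± 2.326 × 0.5180 → [1.351, 3.761].

[1.351, 3.761]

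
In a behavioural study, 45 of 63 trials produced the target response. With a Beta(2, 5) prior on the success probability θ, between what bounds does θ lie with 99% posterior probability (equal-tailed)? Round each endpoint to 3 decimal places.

Posterior: Beta(2+45, 5+18) = Beta(47, 23).
Equal-tailed 99% interval: the 0.005 and 0.995 quantiles of Beta(47, 23).
Posterior mean ≈ 0.671, SD ≈ 0.056; a Normal approximation gives roughly [0.528, 0.815].
Exact: F⁻¹(0.005) = 0.521; F⁻¹(0.995) = 0.804.

[0.521, 0.804]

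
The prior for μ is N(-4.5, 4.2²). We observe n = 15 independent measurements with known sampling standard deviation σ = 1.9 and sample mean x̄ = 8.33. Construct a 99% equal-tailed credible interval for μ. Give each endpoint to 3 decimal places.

[6.902, 9.412]

Posterior precision = 1/4.2² + 15/1.9² = 0.0567 + 4.1551 = 4.2118, so posterior SD = 0.4873.
Posterior mean = (-4.5/4.2² + 15·8.33/1.9²) / 4.2118 = 8.1573.
Interval: 8.1573 ± 2.576 × 0.4873 → [6.902, 9.412].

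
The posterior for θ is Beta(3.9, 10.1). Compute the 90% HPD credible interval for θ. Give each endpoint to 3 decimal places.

The posterior is unimodal and skewed, so the HPD interval has equal density at both endpoints and is the shortest 90% interval.
Solving f(0.089) = f(0.460) with F(0.460) − F(0.089) = 0.90 gives [0.089, 0.460].
For comparison, the equal-tailed interval is [0.108, 0.487]; the HPD is narrower and shifted toward the mode.

[0.089, 0.460]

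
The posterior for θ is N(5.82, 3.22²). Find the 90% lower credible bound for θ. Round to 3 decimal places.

1.693

Need L with P(θ ≥ L) = 0.90: L = 5.82 − z_{0.1}·3.22.
z = 1.282; L = 5.82 − 1.282 × 3.22 = 1.693.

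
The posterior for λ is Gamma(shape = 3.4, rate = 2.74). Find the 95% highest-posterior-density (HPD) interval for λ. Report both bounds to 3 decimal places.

[0.166, 2.565]

The posterior is unimodal and skewed, so the HPD interval has equal density at both endpoints and is the shortest 95% interval.
Solving f(0.166) = f(2.565) with F(2.565) − F(0.166) = 0.95 gives [0.166, 2.565].
For comparison, the equal-tailed interval is [0.291, 2.866]; the HPD is narrower and shifted toward the mode.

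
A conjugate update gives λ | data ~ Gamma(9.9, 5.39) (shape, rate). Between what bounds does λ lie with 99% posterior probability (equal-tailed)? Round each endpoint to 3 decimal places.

[0.679, 3.684]

Posterior: Gamma(shape 9.9, rate 5.39).
Equal-tailed 99% interval: Gamma(9.9, 5.39) quantiles at 0.005 and 0.995.
Posterior mean ≈ 1.837, SD ≈ 0.584; a Normal approximation gives roughly [0.333, 3.340].
Exact: lower = 0.679; upper = 3.684.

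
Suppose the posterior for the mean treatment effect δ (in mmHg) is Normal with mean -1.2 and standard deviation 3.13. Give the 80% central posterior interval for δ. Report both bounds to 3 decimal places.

The posterior is symmetric, so the 80% equal-tailed interval is δ = -1.2 ± z·3.13 with z = 1.282.
Half-width: 1.282 × 3.13 = 4.011.
-1.2 − 4.011 = -5.211; -1.2 + 4.011 = 2.811.

[-5.211, 2.811]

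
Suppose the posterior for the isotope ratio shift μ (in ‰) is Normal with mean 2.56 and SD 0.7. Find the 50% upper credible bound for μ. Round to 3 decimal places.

Need U with P(μ ≤ U) = 0.50: U = 2.56 + z_{0.5}·0.7.
z = 0.000; U = 2.56 + 0.000 × 0.7 = 2.560.

2.560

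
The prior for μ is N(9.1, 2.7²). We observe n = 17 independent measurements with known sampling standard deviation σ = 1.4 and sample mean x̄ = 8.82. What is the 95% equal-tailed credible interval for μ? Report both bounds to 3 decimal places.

[8.164, 9.485]

Posterior precision = 1/2.7² + 17/1.4² = 0.1372 + 8.6735 = 8.8106, so posterior SD = 0.3369.
Posterior mean = (9.1/2.7² + 17·8.82/1.4²) / 8.8106 = 8.8244.
Interval: 8.8244 ± 1.960 × 0.3369 → [8.164, 9.485].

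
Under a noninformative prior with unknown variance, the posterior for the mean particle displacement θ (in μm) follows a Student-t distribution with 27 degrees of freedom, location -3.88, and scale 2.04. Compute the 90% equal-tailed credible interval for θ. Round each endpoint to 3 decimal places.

The t_27 distribution is symmetric; the 90% interval is -3.88 ± t·2.04 with t_{0.95,27} = 1.703.
Half-width: 1.703 × 2.04 = 3.475.
-3.88 − 3.475 = -7.355; -3.88 + 3.475 = -0.405.

[-7.355, -0.405]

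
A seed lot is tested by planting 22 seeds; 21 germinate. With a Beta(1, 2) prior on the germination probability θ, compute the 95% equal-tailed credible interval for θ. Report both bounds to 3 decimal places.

[0.730, 0.973]

Posterior: Beta(1+21, 2+1) = Beta(22, 3).
Equal-tailed 95% interval: the 0.025 and 0.975 quantiles of Beta(22, 3).
Posterior mean ≈ 0.880, SD ≈ 0.064; a Normal approximation gives roughly [0.755, 1.005].
Exact: F⁻¹(0.025) = 0.730; F⁻¹(0.975) = 0.973.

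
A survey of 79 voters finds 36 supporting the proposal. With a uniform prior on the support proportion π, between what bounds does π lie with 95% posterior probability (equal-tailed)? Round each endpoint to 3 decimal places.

[0.350, 0.565]

Posterior: Beta(1+36, 1+43) = Beta(37, 44).
Equal-tailed 95% interval: the 0.025 and 0.975 quantiles of Beta(37, 44).
Posterior mean ≈ 0.457, SD ≈ 0.055; a Normal approximation gives roughly [0.349, 0.565].
Exact: F⁻¹(0.025) = 0.350; F⁻¹(0.975) = 0.565.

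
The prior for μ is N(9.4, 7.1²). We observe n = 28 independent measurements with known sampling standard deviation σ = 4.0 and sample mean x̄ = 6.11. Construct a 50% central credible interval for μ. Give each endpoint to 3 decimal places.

Posterior precision = 1/7.1² + 28/4.0² = 0.0198 + 1.7500 = 1.7698, so posterior SD = 0.7517.
Posterior mean = (9.4/7.1² + 28·6.11/4.0²) / 1.7698 = 6.1469.
Interval: 6.1469 ± 0.674 × 0.7517 → [5.640, 6.654].

[5.640, 6.654]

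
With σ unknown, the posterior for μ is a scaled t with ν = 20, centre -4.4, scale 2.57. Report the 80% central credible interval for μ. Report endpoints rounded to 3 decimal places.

[-7.806, -0.994]

The t_20 distribution is symmetric; the 80% interval is -4.4 ± t·2.57 with t_{0.9,20} = 1.325.
Half-width: 1.325 × 2.57 = 3.406.
-4.4 − 3.406 = -7.806; -4.4 + 3.406 = -0.994.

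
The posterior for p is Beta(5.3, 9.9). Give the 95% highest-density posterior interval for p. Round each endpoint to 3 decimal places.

The posterior is unimodal and skewed, so the HPD interval has equal density at both endpoints and is the shortest 95% interval.
Solving f(0.128) = f(0.580) with F(0.580) − F(0.128) = 0.95 gives [0.128, 0.580].
For comparison, the equal-tailed interval is [0.140, 0.595]; the HPD is narrower and shifted toward the mode.

[0.128, 0.580]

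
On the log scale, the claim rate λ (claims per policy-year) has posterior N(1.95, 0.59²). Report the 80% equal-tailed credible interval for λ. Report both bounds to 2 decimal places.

[3.30, 14.97]

On the log scale the 80% interval is 1.95 ± 1.282 × 0.59 = [1.1939, 2.7061].
Exponentiate: [e^1.1939, e^2.7061] = [3.30, 14.97].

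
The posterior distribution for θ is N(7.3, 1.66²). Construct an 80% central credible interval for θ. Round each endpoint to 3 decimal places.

[5.173, 9.427]

The posterior is symmetric, so the 80% equal-tailed interval is θ = 7.3 ± z·1.66 with z = 1.282.
Half-width: 1.282 × 1.66 = 2.127.
7.3 − 2.127 = 5.173; 7.3 + 2.127 = 9.427.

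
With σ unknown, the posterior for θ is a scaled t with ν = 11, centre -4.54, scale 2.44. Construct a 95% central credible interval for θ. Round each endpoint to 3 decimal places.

[-9.910, 0.830]

The t_11 distribution is symmetric; the 95% interval is -4.54 ± t·2.44 with t_{0.975,11} = 2.201.
Half-width: 2.201 × 2.44 = 5.370.
-4.54 − 5.370 = -9.910; -4.54 + 5.370 = 0.830.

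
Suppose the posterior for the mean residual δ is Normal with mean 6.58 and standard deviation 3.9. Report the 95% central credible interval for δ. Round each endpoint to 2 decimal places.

[-1.06, 14.22]

The posterior is symmetric, so the 95% equal-tailed interval is δ = 6.58 ± z·3.9 with z = 1.960.
Half-width: 1.960 × 3.9 = 7.64.
6.58 − 7.64 = -1.06; 6.58 + 7.64 = 14.22.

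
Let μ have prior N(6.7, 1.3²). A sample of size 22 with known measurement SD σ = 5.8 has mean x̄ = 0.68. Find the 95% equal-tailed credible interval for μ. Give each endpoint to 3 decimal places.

[1.783, 5.296]

Posterior precision = 1/1.3² + 22/5.8² = 0.5917 + 0.6540 = 1.2457, so posterior SD = 0.8960.
Posterior mean = (6.7/1.3² + 22·0.68/5.8²) / 1.2457 = 3.5395.
Interval: 3.5395 ± 1.960 × 0.8960 → [1.783, 5.296].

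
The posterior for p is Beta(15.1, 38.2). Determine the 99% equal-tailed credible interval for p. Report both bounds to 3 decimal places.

Posterior: Beta(15.1, 38.2).
Equal-tailed 99% interval: the 0.005 and 0.995 quantiles of Beta(15.1, 38.2).
Posterior mean ≈ 0.283, SD ≈ 0.061; a Normal approximation gives roughly [0.126, 0.441].
Exact: F⁻¹(0.005) = 0.143; F⁻¹(0.995) = 0.453.

[0.143, 0.453]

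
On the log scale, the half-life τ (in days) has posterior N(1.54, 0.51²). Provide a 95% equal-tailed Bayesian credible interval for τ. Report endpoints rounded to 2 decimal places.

On the log scale the 95% interval is 1.54 ± 1.960 × 0.51 = [0.5404, 2.5396].
Exponentiate: [e^0.5404, e^2.5396] = [1.72, 12.67].

[1.72, 12.67]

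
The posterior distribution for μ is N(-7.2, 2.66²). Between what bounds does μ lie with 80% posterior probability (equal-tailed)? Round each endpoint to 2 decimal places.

[-10.61, -3.79]

The posterior is symmetric, so the 80% equal-tailed interval is μ = -7.2 ± z·2.66 with z = 1.282.
Half-width: 1.282 × 2.66 = 3.41.
-7.2 − 3.41 = -10.61; -7.2 + 3.41 = -3.79.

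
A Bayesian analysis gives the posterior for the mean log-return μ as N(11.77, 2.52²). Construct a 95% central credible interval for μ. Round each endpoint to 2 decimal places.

[6.83, 16.71]

The posterior is symmetric, so the 95% equal-tailed interval is μ = 11.77 ± z·2.52 with z = 1.960.
Half-width: 1.960 × 2.52 = 4.94.
11.77 − 4.94 = 6.83; 11.77 + 4.94 = 16.71.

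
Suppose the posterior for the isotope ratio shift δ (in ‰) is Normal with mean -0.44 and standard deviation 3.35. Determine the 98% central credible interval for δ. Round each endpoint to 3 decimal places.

The posterior is symmetric, so the 98% equal-tailed interval is δ = -0.44 ± z·3.35 with z = 2.326.
Half-width: 2.326 × 3.35 = 7.793.
-0.44 − 7.793 = -8.233; -0.44 + 7.793 = 7.353.

[-8.233, 7.353]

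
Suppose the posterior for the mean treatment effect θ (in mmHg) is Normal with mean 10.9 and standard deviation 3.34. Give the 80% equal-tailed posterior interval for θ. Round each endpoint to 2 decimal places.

The posterior is symmetric, so the 80% equal-tailed interval is θ = 10.9 ± z·3.34 with z = 1.282.
Half-width: 1.282 × 3.34 = 4.28.
10.9 − 4.28 = 6.62; 10.9 + 4.28 = 15.18.

[6.62, 15.18]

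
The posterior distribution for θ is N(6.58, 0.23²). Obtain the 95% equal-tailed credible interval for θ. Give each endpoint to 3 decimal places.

[6.129, 7.031]

The posterior is symmetric, so the 95% equal-tailed interval is θ = 6.58 ± z·0.23 with z = 1.960.
Half-width: 1.960 × 0.23 = 0.451.
6.58 − 0.451 = 6.129; 6.58 + 0.451 = 7.031.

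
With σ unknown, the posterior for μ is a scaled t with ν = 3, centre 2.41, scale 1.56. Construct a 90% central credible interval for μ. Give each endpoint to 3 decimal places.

[-1.261, 6.081]

The t_3 distribution is symmetric; the 90% interval is 2.41 ± t·1.56 with t_{0.95,3} = 2.353.
Half-width: 2.353 × 1.56 = 3.671.
2.41 − 3.671 = -1.261; 2.41 + 3.671 = 6.081.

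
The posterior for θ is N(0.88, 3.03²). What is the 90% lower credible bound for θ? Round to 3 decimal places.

Need L with P(θ ≥ L) = 0.90: L = 0.88 − z_{0.1}·3.03.
z = 1.282; L = 0.88 − 1.282 × 3.03 = -3.003.

-3.003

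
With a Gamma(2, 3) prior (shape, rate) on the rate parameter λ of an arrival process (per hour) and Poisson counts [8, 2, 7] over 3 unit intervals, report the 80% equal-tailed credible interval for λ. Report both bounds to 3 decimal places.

Posterior: Gamma(2+17, 3+3) = Gamma(19, 6) (shape, rate).
Equal-tailed 80% interval: Gamma(19, 6) quantiles at 0.1 and 0.9.
Posterior mean ≈ 3.167, SD ≈ 0.726; a Normal approximation gives roughly [2.236, 4.098].
Exact: lower = 2.279; upper = 4.126.

[2.279, 4.126]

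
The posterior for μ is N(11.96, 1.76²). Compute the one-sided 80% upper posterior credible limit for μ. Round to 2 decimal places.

Need U with P(μ ≤ U) = 0.80: U = 11.96 + z_{0.2}·1.76.
z = 0.842; U = 11.96 + 0.842 × 1.76 = 13.44.

13.44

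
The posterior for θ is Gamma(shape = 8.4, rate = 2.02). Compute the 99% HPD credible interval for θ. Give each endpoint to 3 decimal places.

The posterior is unimodal and skewed, so the HPD interval has equal density at both endpoints and is the shortest 99% interval.
Solving f(1.174) = f(8.368) with F(8.368) − F(1.174) = 0.99 gives [1.174, 8.368].
For comparison, the equal-tailed interval is [1.382, 8.770]; the HPD is narrower and shifted toward the mode.

[1.174, 8.368]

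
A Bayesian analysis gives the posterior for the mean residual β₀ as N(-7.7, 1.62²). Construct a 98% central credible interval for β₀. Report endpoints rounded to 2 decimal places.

The posterior is symmetric, so the 98% equal-tailed interval is β₀ = -7.7 ± z·1.62 with z = 2.326.
Half-width: 2.326 × 1.62 = 3.77.
-7.7 − 3.77 = -11.47; -7.7 + 3.77 = -3.93.

[-11.47, -3.93]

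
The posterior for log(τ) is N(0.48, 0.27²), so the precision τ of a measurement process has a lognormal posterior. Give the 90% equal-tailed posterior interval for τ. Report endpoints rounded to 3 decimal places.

[1.037, 2.520]

On the log scale the 90% interval is 0.48 ± 1.645 × 0.27 = [0.0359, 0.9241].
Exponentiate: [e^0.0359, e^0.9241] = [1.037, 2.520].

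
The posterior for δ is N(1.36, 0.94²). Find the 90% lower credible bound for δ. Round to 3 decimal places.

0.155

Need L with P(δ ≥ L) = 0.90: L = 1.36 − z_{0.1}·0.94.
z = 1.282; L = 1.36 − 1.282 × 0.94 = 0.155.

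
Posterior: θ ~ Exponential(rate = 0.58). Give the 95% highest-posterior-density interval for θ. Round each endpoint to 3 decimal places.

The exponential density is strictly decreasing on [0, ∞), so the HPD interval is anchored at 0: [0, q] with P(θ ≤ q) = 0.95.
q = −ln(1 − 0.95) / 0.58 = 2.9957 / 0.58 = 5.165.

[0.000, 5.165]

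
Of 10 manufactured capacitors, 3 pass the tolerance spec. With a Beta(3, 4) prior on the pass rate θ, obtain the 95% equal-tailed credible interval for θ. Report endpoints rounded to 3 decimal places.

Posterior: Beta(3+3, 4+7) = Beta(6, 11).
Equal-tailed 95% interval: the 0.025 and 0.975 quantiles of Beta(6, 11).
Posterior mean ≈ 0.353, SD ≈ 0.113; a Normal approximation gives roughly [0.132, 0.574].
Exact: F⁻¹(0.025) = 0.152; F⁻¹(0.975) = 0.587.

[0.152, 0.587]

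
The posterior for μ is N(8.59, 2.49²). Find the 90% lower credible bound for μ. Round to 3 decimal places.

Need L with P(μ ≥ L) = 0.90: L = 8.59 − z_{0.1}·2.49.
z = 1.282; L = 8.59 − 1.282 × 2.49 = 5.399.

5.399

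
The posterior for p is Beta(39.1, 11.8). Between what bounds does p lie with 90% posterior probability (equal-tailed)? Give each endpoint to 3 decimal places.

Posterior: Beta(39.1, 11.8).
Equal-tailed 90% interval: the 0.05 and 0.95 quantiles of Beta(39.1, 11.8).
Posterior mean ≈ 0.768, SD ≈ 0.059; a Normal approximation gives roughly [0.672, 0.865].
Exact: F⁻¹(0.05) = 0.666; F⁻¹(0.95) = 0.858.

[0.666, 0.858]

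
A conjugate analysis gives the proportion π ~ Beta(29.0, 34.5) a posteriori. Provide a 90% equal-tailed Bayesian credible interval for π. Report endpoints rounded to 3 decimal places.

Posterior: Beta(29.0, 34.5).
Equal-tailed 90% interval: the 0.05 and 0.95 quantiles of Beta(29.0, 34.5).
Posterior mean ≈ 0.457, SD ≈ 0.062; a Normal approximation gives roughly [0.355, 0.559].
Exact: F⁻¹(0.05) = 0.355; F⁻¹(0.95) = 0.560.

[0.355, 0.560]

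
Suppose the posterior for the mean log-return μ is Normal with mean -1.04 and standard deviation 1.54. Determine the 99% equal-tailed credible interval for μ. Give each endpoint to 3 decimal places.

The posterior is symmetric, so the 99% equal-tailed interval is μ = -1.04 ± z·1.54 with z = 2.576.
Half-width: 2.576 × 1.54 = 3.967.
-1.04 − 3.967 = -5.007; -1.04 + 3.967 = 2.927.

[-5.007, 2.927]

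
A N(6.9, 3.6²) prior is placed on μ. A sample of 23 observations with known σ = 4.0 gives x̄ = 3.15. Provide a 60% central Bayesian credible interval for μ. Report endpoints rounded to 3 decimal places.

[2.657, 4.025]

Posterior precision = 1/3.6² + 23/4.0² = 0.0772 + 1.4375 = 1.5147, so posterior SD = 0.8125.
Posterior mean = (6.9/3.6² + 23·3.15/4.0²) / 1.5147 = 3.3410.
Interval: 3.3410 ± 0.842 × 0.8125 → [2.657, 4.025].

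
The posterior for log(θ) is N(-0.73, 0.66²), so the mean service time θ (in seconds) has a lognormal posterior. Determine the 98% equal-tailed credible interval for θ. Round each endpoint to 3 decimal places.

[0.104, 2.238]

On the log scale the 98% interval is -0.73 ± 2.326 × 0.66 = [-2.2654, 0.8054].
Exponentiate: [e^-2.2654, e^0.8054] = [0.104, 2.238].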